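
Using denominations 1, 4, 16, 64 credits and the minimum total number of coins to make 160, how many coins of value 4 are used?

0

Greedy: take as many of the largest coin as possible, then repeat with the remainder.
160 − 2×64→32 − 2×16→0
Count of 4: 0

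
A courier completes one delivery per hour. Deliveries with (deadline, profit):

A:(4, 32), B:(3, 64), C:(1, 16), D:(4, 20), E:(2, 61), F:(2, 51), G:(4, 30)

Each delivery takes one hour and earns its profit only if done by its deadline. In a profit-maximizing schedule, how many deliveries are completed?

4

Take jobs in profit order; each goes to the latest open slot no later than its deadline.
By profit: B(d3,64), E(d2,61), F(d2,51), A(d4,32), G(d4,30), D(d4,20), C(d1,16)
B→slot 3; E→slot 2; F→slot 1; A→slot 4; G skipped; D skipped; C skipped.
4 of 7 scheduled.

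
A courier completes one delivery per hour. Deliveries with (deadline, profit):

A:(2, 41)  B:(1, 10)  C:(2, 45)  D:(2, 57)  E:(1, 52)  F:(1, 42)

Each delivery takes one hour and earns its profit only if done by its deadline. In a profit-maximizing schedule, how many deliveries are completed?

2

Sort by profit descending; place each in the latest free slot ≤ its deadline.
Profit order: D=57 E=52 C=45 F=42 A=41 B=10
Assign: D→slot 2, E→slot 1, C skipped, F skipped, A skipped, B skipped.
Slots: [1:E] [2:D]
2 of 6 scheduled.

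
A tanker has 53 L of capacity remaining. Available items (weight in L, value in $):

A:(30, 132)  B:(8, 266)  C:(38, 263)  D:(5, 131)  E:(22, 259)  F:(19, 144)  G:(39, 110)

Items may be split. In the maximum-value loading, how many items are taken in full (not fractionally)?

3

Greedy by value/weight ratio, highest first.
Order: B (266/8=33.25) > D (131/5=26.20) > E (259/22=11.77) > F (144/19=7.58) > C (263/38=6.92) > A (132/30=4.40) > G (110/39=2.82)
Fill: take B (8 @ 266) → take D (5 @ 131) → take E (22 @ 259) → take 18/19 of F → 136.42; 53/53 used.
3 item(s) taken whole; one partial (take 18/19 of F).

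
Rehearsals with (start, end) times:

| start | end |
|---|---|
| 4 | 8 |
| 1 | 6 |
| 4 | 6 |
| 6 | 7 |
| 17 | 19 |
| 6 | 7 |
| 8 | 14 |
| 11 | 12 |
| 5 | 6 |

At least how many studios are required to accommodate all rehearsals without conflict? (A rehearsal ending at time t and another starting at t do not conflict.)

4

starts: [1, 4, 4, 5, 6, 6, 8, 11, 17]
ends:   [6, 6, 6, 7, 7, 8, 12, 14, 19]
s1→1 s4→2 s4→3 s5→4  — peak 4.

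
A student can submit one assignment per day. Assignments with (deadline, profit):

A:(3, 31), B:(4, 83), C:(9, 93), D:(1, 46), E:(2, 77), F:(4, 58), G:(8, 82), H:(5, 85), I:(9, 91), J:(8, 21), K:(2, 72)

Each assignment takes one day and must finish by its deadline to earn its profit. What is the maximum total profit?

Sort by profit descending; place each in the latest free slot ≤ its deadline.
By profit: C(d9,93), I(d9,91), H(d5,85), B(d4,83), G(d8,82), E(d2,77), K(d2,72), F(d4,58), D(d1,46), A(d3,31), J(d8,21)
C→slot 9; I→slot 8; H→slot 5; B→slot 4; G→slot 7; E→slot 2; K→slot 1; F→slot 3; D skipped; A skipped; J→slot 6.
Profit = 72 + 77 + 58 + 83 + 85 + 21 + 82 + 91 + 93 = 662

662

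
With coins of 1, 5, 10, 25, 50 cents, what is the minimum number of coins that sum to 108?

108 = 2×50 + 1×5 + 3×1
Total coins = 2 + 1 + 3 = 6

6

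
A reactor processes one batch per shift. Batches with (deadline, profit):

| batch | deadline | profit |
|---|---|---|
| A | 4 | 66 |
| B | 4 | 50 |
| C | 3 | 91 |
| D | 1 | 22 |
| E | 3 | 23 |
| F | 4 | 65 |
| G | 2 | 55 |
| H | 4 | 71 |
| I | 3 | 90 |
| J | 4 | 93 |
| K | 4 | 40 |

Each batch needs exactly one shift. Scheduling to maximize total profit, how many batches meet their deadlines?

Profit order: J=93 C=91 I=90 H=71 A=66 F=65 G=55 B=50 K=40 E=23 D=22
Assign: J→slot 4, C→slot 3, I→slot 2, H→slot 1, A skipped, F skipped, G skipped, B skipped, K skipped, E skipped, D skipped.
Slots: [1:H] [2:I] [3:C] [4:J]
4 of 11 scheduled.

4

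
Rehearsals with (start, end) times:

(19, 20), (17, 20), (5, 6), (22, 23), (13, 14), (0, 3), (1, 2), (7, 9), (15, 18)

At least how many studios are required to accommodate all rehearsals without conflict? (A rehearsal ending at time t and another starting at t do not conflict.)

Count concurrent intervals with a sweep; the peak is the room count.
starts: [0, 1, 5, 7, 13, 15, 17, 19, 22]
ends:   [2, 3, 6, 9, 14, 18, 20, 20, 23]
s0→1 s1→2  — peak 2.

2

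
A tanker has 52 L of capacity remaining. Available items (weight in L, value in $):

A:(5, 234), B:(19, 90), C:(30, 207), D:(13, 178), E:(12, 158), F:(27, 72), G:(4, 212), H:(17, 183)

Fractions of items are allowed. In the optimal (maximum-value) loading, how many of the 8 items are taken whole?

5

Sort by value per unit weight and fill in that order.
Order: G (212/4=53.00) > A (234/5=46.80) > D (178/13=13.69) > E (158/12=13.17) > H (183/17=10.76) > C (207/30=6.90) > B (90/19=4.74) > F (72/27=2.67)
Fill: take G (4 @ 212) → take A (5 @ 234) → take D (13 @ 178) → take E (12 @ 158) → take H (17 @ 183) → take 1/30 of C → 6.90; 52/52 used.
5 item(s) taken whole; one partial (take 1/30 of C).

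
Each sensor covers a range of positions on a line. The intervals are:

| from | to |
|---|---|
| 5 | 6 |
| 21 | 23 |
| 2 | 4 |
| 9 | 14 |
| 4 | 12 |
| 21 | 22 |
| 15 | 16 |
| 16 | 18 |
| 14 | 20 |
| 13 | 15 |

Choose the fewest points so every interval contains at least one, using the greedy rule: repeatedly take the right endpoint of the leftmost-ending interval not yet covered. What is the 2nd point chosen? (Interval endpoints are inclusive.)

6

Sorted: [2,4] [5,6] [4,12] [9,14] [13,15] [15,16] [16,18] [14,20] [21,22] [21,23]
{[2,4]} hit by 4; {[5,6],[4,12]} hit by 6; {[9,14],[13,15]} hit by 14; {[15,16],[16,18],[14,20]} hit by 16; {[21,22],[21,23]} hit by 22.
Points: 4, 6, 14, 16, 22 (5 total).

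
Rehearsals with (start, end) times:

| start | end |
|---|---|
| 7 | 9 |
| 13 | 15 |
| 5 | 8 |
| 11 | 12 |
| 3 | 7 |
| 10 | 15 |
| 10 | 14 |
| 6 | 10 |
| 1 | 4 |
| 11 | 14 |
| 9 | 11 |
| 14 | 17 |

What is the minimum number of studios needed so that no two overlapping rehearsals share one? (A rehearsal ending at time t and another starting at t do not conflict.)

Count concurrent intervals with a sweep; the peak is the room count.
starts: [1, 3, 5, 6, 7, 9, 10, 10, 11, 11, 13, 14]
ends:   [4, 7, 8, 9, 10, 11, 12, 14, 14, 15, 15, 17]
s1→1 s3→2 e4→1 s5→2 s6→3 e7→2 s7→3 e8→2 e9→1 s9→2 e10→1 s10→2 s10→3 e11→2 s11→3 s11→4  — peak 4.

4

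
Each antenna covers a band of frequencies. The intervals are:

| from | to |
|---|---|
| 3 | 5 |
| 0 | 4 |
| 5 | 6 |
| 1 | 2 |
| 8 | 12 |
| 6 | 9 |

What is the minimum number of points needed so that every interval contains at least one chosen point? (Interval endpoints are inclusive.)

3

By right end: [1,2]  [0,4]  [3,5]  [5,6]  [6,9]  [8,12]
[1,2] uncovered → point at 2; [3,5] uncovered → point at 5; [6,9] uncovered → point at 9.
Points: 2, 5, 9 (3 total).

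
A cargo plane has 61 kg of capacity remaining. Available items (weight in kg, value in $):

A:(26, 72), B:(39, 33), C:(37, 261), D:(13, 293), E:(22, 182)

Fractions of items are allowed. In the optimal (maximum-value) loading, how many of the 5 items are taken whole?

2

Order: D (293/13=22.54) > E (182/22=8.27) > C (261/37=7.05) > A (72/26=2.77) > B (33/39=0.85)
Fill: take D (13 @ 293) → take E (22 @ 182) → take 26/37 of C → 183.41; 61/61 used.
2 item(s) taken whole; one partial (take 26/37 of C).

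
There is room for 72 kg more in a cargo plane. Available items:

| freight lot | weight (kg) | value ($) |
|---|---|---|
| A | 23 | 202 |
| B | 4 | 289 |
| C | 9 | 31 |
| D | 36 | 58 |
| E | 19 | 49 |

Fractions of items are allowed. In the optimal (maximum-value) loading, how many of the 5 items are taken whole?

Ratios (sorted): B 72.25, A 8.78, C 3.44, E 2.58, D 1.61
take B (4 @ 289); take A (23 @ 202); take C (9 @ 31); take E (19 @ 49); take 17/36 of D → 27.39. Capacity used 72/72.
4 item(s) taken whole; one partial (take 17/36 of D).

4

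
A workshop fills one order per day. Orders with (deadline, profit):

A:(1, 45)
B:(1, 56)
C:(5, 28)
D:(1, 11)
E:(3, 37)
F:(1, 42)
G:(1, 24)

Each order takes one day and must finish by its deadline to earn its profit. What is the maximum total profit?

Take jobs in profit order; each goes to the latest open slot no later than its deadline.
Profit order: B=56 A=45 F=42 E=37 C=28 G=24 D=11
Assign: B→slot 1, A skipped, F skipped, E→slot 3, C→slot 5, G skipped, D skipped.
Slots: [1:B] [3:E] [5:C]
Profit = 56 + 37 + 28 = 121

121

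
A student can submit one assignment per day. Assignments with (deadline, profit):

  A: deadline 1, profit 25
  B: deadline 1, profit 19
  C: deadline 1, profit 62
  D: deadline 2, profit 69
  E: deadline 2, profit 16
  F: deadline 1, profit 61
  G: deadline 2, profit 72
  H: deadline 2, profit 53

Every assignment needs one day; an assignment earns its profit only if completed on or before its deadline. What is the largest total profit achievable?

141

Profit order: G=72 D=69 C=62 F=61 H=53 A=25 B=19 E=16
Assign: G→slot 2, D→slot 1, C skipped, F skipped, H skipped, A skipped, B skipped, E skipped.
Slots: [1:D] [2:G]
Profit = 69 + 72 = 141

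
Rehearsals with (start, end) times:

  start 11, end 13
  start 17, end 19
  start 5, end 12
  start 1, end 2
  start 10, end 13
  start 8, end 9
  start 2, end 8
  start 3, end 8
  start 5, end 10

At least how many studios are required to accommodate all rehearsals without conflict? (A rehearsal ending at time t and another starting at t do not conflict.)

4

starts: [1, 2, 3, 5, 5, 8, 10, 11, 17]
ends:   [2, 8, 8, 9, 10, 12, 13, 13, 19]
s1→1 e2→0 s2→1 s3→2 s5→3 s5→4  — peak 4.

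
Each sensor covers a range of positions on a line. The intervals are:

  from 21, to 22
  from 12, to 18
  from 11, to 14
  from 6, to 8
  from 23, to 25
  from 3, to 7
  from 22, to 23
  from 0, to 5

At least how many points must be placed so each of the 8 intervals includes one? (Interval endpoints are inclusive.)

Sort by right endpoint; whenever an interval is uncovered, place a point at its right end.
By right end: [0,5]  [3,7]  [6,8]  [11,14]  [12,18]  [21,22]  [22,23]  [23,25]
[0,5] uncovered → point at 5; [6,8] uncovered → point at 8; [11,14] uncovered → point at 14; [21,22] uncovered → point at 22; [23,25] uncovered → point at 25.
Points: 5, 8, 14, 22, 25 (5 total).

5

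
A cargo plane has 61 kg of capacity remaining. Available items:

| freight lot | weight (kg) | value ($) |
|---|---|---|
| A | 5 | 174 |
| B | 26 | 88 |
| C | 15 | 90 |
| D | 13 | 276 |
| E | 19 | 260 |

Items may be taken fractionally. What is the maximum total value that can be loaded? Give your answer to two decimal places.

830.46

Greedy by value/weight ratio, highest first.
Order: A (174/5=34.80) > D (276/13=21.23) > E (260/19=13.68) > C (90/15=6.00) > B (88/26=3.38)
Fill: take A (5 @ 174) → take D (13 @ 276) → take E (19 @ 260) → take C (15 @ 90) → take 9/26 of B → 30.46; 61/61 used.
Total value = 830.46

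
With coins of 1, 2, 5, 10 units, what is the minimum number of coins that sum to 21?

21 − 2×10→1 − 1×1→0
Total coins = 2 + 1 = 3

3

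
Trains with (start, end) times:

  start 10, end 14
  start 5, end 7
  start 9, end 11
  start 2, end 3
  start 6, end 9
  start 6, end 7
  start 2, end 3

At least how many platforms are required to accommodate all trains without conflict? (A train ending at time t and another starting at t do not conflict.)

The answer is the maximum number of intervals overlapping at any instant.
starts: [2, 2, 5, 6, 6, 9, 10]
ends:   [3, 3, 7, 7, 9, 11, 14]
s2→1 s2→2 e3→1 e3→0 s5→1 s6→2 s6→3  — peak 3.

3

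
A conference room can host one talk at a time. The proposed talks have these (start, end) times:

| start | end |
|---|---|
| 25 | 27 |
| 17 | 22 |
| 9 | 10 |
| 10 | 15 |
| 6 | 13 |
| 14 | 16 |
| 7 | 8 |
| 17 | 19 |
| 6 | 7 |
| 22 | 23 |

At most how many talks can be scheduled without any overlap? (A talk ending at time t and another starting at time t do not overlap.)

Sorted by end: (6,7)  (7,8)  (9,10)  (6,13)  (10,15)  (14,16)  (17,19)  (17,22)  (22,23)  (25,27)
take (6,7); take (7,8); take (9,10); take (10,15); skip (14,16); take (17,19); take (22,23); take (25,27).
Selected 7 talks.

7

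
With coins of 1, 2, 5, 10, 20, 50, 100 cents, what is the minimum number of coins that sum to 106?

3

106 = 1×100 + 1×5 + 1×1
Total coins = 1 + 1 + 1 = 3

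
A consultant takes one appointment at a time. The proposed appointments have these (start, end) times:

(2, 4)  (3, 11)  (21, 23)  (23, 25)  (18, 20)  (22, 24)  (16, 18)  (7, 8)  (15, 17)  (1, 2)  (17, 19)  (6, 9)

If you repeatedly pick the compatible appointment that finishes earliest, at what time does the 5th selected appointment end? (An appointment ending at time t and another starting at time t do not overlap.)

Sorted by end: (1,2)  (2,4)  (7,8)  (6,9)  (3,11)  (15,17)  (16,18)  (17,19)  (18,20)  (21,23)  (22,24)  (23,25)
take (1,2); take (2,4); take (7,8); skip (6,9); take (15,17); take (17,19); skip (18,20); take (21,23); skip (22,24); take (23,25).
Selected: (1,2) (2,4) (7,8) (15,17) (17,19) (21,23) (23,25)

19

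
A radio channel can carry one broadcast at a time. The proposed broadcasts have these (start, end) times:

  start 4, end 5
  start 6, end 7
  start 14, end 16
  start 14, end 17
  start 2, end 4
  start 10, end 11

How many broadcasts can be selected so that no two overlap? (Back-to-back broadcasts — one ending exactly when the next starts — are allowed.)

Greedy by earliest finish: after sorting by end time, pick each interval compatible with the last pick.
Sorted by end: (2,4)  (4,5)  (6,7)  (10,11)  (14,16)  (14,17)
take (2,4); take (4,5); take (6,7); take (10,11); take (14,16); skip (14,17).
Selected 5 broadcasts.

5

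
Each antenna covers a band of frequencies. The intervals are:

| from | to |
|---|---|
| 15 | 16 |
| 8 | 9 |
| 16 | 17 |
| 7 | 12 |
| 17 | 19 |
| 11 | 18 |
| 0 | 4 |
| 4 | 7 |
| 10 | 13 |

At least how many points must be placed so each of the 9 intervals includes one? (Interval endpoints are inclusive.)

Sort by right endpoint; whenever an interval is uncovered, place a point at its right end.
Sorted: [0,4] [4,7] [8,9] [7,12] [10,13] [15,16] [16,17] [11,18] [17,19]
{[0,4],[4,7]} hit by 4; {[8,9],[7,12]} hit by 9; {[10,13]} hit by 13; {[15,16],[16,17],[11,18]} hit by 16; {[17,19]} hit by 19.
Points: 4, 9, 13, 16, 19 (5 total).

5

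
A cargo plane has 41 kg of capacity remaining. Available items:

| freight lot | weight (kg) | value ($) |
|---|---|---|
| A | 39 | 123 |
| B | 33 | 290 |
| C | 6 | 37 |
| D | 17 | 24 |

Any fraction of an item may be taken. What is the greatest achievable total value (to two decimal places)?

333.31

Greedy by value/weight ratio, highest first.
Order: B (290/33=8.79) > C (37/6=6.17) > A (123/39=3.15) > D (24/17=1.41)
Fill: take B (33 @ 290) → take C (6 @ 37) → take 2/39 of A → 6.31; 41/41 used.
Total value = 333.31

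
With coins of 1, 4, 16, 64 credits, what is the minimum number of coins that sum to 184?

7

184 = 2×64 + 3×16 + 2×4
Total coins = 2 + 3 + 2 = 7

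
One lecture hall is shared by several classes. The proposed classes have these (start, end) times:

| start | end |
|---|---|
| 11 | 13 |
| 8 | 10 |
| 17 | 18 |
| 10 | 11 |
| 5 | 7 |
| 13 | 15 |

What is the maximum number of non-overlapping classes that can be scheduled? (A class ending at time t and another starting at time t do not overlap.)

6

Sort by end time and greedily take each interval whose start is ≥ the last chosen end.
By end time: (5,7), (8,10), (10,11), (11,13), (13,15), (17,18).
Pick (5,7); next start ≥ 7 → (8,10); next start ≥ 10 → (10,11); next start ≥ 11 → (11,13); next start ≥ 13 → (13,15); next start ≥ 15 → (17,18).
Selected 6 classes.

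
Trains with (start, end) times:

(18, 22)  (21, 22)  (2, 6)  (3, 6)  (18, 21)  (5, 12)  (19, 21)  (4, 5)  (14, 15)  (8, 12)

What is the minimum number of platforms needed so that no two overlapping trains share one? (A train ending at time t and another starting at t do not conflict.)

starts: [2, 3, 4, 5, 8, 14, 18, 18, 19, 21]
ends:   [5, 6, 6, 12, 12, 15, 21, 21, 22, 22]
s2→1 s3→2 s4→3  — peak 3.

3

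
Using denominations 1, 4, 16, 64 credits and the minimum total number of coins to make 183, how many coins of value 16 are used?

Use the largest denomination that fits, subtract, and repeat.
183 = 2×64 + 3×16 + 1×4 + 3×1
Count of 16: 3

3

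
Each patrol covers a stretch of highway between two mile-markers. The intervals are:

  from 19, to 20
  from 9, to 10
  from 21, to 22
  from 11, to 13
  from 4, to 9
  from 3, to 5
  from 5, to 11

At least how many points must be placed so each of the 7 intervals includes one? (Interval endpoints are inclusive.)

Sorted: [3,5] [4,9] [9,10] [5,11] [11,13] [19,20] [21,22]
{[3,5],[4,9]} hit by 5; {[9,10],[5,11]} hit by 10; {[11,13]} hit by 13; {[19,20]} hit by 20; {[21,22]} hit by 22.
Points: 5, 10, 13, 20, 22 (5 total).

5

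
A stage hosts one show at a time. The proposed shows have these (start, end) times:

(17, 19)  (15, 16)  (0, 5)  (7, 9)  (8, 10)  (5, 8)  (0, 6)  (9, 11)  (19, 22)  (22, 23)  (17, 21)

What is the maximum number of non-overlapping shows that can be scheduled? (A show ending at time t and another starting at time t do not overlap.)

Greedy by earliest finish: after sorting by end time, pick each interval compatible with the last pick.
Sorted by end: (0,5)  (0,6)  (5,8)  (7,9)  (8,10)  (9,11)  (15,16)  (17,19)  (17,21)  (19,22)  (22,23)
take (0,5); skip (0,6); take (5,8); take (8,10); take (15,16); take (17,19); take (19,22); take (22,23).
Selected 7 shows.

7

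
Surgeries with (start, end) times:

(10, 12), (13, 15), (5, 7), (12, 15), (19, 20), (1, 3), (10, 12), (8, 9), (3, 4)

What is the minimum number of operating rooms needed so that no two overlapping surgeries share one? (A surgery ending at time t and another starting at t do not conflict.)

2

The answer is the maximum number of intervals overlapping at any instant.
Events (time:±→running): 1:+→1 3:-→0 3:+→1 4:-→0 5:+→1 7:-→0 8:+→1 9:-→0 10:+→1 10:+→2 … peak 2.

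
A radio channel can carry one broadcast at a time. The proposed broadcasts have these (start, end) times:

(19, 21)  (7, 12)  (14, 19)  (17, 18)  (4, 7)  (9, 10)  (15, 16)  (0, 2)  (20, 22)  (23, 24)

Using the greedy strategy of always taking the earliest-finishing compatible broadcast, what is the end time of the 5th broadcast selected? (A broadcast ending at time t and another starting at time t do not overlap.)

Greedy by earliest finish: after sorting by end time, pick each interval compatible with the last pick.
Sorted by end: (0,2)  (4,7)  (9,10)  (7,12)  (15,16)  (17,18)  (14,19)  (19,21)  (20,22)  (23,24)
take (0,2); take (4,7); take (9,10); take (15,16); take (17,18); take (19,21); take (23,24).
Selected: (0,2) (4,7) (9,10) (15,16) (17,18) (19,21) (23,24)

18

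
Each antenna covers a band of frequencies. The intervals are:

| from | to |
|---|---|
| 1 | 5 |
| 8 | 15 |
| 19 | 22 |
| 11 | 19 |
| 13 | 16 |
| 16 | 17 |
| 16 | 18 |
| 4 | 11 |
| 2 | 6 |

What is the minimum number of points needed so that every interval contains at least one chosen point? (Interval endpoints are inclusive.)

4

By right end: [1,5]  [2,6]  [4,11]  [8,15]  [13,16]  [16,17]  [16,18]  [11,19]  [19,22]
[1,5] uncovered → point at 5; [8,15] uncovered → point at 15; [16,17] uncovered → point at 17; [19,22] uncovered → point at 22.
Points: 5, 15, 17, 22 (4 total).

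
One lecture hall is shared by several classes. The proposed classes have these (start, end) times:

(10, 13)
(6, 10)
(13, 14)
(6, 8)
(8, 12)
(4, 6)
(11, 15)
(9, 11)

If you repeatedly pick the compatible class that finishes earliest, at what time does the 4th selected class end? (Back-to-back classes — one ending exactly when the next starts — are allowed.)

14

Sorted by end: (4,6)  (6,8)  (6,10)  (9,11)  (8,12)  (10,13)  (13,14)  (11,15)
take (4,6); take (6,8); skip (6,10); take (9,11); take (13,14); skip (11,15).
Selected: (4,6) (6,8) (9,11) (13,14)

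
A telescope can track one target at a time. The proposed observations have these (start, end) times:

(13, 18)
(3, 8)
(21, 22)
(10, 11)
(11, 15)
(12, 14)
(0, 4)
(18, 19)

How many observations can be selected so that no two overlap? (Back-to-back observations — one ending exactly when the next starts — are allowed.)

By end time: (0,4), (3,8), (10,11), (12,14), (11,15), (13,18), (18,19), (21,22).
Pick (0,4); next start ≥ 4 → (10,11); next start ≥ 11 → (12,14); next start ≥ 14 → (18,19); next start ≥ 19 → (21,22).
Selected 5 observations.

5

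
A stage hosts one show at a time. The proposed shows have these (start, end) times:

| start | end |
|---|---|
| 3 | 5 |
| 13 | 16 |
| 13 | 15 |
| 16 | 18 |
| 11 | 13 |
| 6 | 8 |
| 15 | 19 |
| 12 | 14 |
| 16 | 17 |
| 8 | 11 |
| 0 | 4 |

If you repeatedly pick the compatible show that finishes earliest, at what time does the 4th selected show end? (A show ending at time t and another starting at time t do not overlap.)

Greedy by earliest finish: after sorting by end time, pick each interval compatible with the last pick.
By end time: (0,4), (3,5), (6,8), (8,11), (11,13), (12,14), (13,15), (13,16), (16,17), (16,18), (15,19).
Pick (0,4); next start ≥ 4 → (6,8); next start ≥ 8 → (8,11); next start ≥ 11 → (11,13); next start ≥ 13 → (13,15); next start ≥ 15 → (16,17).
Selected: (0,4) (6,8) (8,11) (11,13) (13,15) (16,17)

13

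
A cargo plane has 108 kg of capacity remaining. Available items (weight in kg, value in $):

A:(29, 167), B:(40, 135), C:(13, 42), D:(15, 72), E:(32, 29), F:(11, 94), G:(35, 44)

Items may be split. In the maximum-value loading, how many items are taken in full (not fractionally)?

Ratios (sorted): F 8.55, A 5.76, D 4.80, B 3.38, C 3.23, G 1.26, E 0.91
take F (11 @ 94); take A (29 @ 167); take D (15 @ 72); take B (40 @ 135); take C (13 @ 42). Capacity used 108/108.
5 item(s) taken whole.

5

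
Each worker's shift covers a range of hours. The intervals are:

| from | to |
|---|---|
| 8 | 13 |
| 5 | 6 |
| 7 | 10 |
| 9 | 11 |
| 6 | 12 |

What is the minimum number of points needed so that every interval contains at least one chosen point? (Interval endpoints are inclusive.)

Process intervals by earliest right end; each time one isn't hit yet, stab at its right endpoint.
By right end: [5,6]  [7,10]  [9,11]  [6,12]  [8,13]
[5,6] uncovered → point at 6; [7,10] uncovered → point at 10.
Points: 6, 10 (2 total).

2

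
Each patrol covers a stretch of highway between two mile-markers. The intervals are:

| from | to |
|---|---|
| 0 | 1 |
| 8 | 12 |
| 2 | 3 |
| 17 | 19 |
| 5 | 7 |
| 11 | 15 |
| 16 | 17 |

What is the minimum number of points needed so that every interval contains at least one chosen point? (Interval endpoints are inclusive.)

5

Sort by right endpoint; whenever an interval is uncovered, place a point at its right end.
By right end: [0,1]  [2,3]  [5,7]  [8,12]  [11,15]  [16,17]  [17,19]
[0,1] uncovered → point at 1; [2,3] uncovered → point at 3; [5,7] uncovered → point at 7; [8,12] uncovered → point at 12; [16,17] uncovered → point at 17.
Points: 1, 3, 7, 12, 17 (5 total).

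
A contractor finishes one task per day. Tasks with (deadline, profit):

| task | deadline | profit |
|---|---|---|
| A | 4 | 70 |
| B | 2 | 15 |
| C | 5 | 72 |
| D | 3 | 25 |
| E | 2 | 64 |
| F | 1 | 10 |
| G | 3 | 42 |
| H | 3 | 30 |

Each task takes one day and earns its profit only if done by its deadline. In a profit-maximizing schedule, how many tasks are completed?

Sort by profit descending; place each in the latest free slot ≤ its deadline.
By profit: C(d5,72), A(d4,70), E(d2,64), G(d3,42), H(d3,30), D(d3,25), B(d2,15), F(d1,10)
C→slot 5; A→slot 4; E→slot 2; G→slot 3; H→slot 1; D skipped; B skipped; F skipped.
5 of 8 scheduled.

5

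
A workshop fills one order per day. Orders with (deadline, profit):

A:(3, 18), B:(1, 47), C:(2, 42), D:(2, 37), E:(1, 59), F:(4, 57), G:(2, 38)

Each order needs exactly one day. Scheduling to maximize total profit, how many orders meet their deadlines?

4

Take jobs in profit order; each goes to the latest open slot no later than its deadline.
By profit: E(d1,59), F(d4,57), B(d1,47), C(d2,42), G(d2,38), D(d2,37), A(d3,18)
E→slot 1; F→slot 4; B skipped; C→slot 2; G skipped; D skipped; A→slot 3.
4 of 7 scheduled.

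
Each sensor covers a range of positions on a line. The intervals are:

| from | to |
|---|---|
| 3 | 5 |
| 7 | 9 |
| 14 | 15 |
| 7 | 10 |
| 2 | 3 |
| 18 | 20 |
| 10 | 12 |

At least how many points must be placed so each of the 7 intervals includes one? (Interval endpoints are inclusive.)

Process intervals by earliest right end; each time one isn't hit yet, stab at its right endpoint.
By right end: [2,3]  [3,5]  [7,9]  [7,10]  [10,12]  [14,15]  [18,20]
[2,3] uncovered → point at 3; [7,9] uncovered → point at 9; [10,12] uncovered → point at 12; [14,15] uncovered → point at 15; [18,20] uncovered → point at 20.
Points: 3, 9, 12, 15, 20 (5 total).

5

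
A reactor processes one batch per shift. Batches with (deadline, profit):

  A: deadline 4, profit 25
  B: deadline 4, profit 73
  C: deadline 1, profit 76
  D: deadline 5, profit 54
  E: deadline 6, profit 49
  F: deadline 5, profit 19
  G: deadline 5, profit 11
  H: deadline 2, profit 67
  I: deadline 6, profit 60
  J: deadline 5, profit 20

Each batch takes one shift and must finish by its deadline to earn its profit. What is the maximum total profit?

379

Take jobs in profit order; each goes to the latest open slot no later than its deadline.
By profit: C(d1,76), B(d4,73), H(d2,67), I(d6,60), D(d5,54), E(d6,49), A(d4,25), J(d5,20), F(d5,19), G(d5,11)
C→slot 1; B→slot 4; H→slot 2; I→slot 6; D→slot 5; E→slot 3; A skipped; J skipped; F skipped; G skipped.
Profit = 76 + 67 + 49 + 73 + 54 + 60 = 379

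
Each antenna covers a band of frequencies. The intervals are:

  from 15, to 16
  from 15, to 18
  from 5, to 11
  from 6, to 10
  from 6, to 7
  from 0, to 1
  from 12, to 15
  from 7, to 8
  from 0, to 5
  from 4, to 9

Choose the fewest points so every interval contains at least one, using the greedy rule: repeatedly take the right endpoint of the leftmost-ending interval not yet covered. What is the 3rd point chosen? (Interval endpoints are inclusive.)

Process intervals by earliest right end; each time one isn't hit yet, stab at its right endpoint.
By right end: [0,1]  [0,5]  [6,7]  [7,8]  [4,9]  [6,10]  [5,11]  [12,15]  [15,16]  [15,18]
[0,1] uncovered → point at 1; [6,7] uncovered → point at 7; [12,15] uncovered → point at 15.
Points: 1, 7, 15 (3 total).

15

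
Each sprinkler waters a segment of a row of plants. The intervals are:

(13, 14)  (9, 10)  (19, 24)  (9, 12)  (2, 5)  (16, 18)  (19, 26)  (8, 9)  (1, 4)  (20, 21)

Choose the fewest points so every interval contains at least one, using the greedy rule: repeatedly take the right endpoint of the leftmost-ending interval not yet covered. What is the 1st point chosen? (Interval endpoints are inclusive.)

4

Sort by right endpoint; whenever an interval is uncovered, place a point at its right end.
Sorted: [1,4] [2,5] [8,9] [9,10] [9,12] [13,14] [16,18] [20,21] [19,24] [19,26]
{[1,4],[2,5]} hit by 4; {[8,9],[9,10],[9,12]} hit by 9; {[13,14]} hit by 14; {[16,18]} hit by 18; {[20,21],[19,24],[19,26]} hit by 21.
Points: 4, 9, 14, 18, 21 (5 total).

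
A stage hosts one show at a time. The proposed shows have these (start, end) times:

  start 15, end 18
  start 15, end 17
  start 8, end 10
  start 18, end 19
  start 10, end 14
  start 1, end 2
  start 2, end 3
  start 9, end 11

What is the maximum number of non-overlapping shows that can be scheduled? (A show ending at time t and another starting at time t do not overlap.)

Sort by end time and greedily take each interval whose start is ≥ the last chosen end.
By end time: (1,2), (2,3), (8,10), (9,11), (10,14), (15,17), (15,18), (18,19).
Pick (1,2); next start ≥ 2 → (2,3); next start ≥ 3 → (8,10); next start ≥ 10 → (10,14); next start ≥ 14 → (15,17); next start ≥ 17 → (18,19).
Selected 6 shows.

6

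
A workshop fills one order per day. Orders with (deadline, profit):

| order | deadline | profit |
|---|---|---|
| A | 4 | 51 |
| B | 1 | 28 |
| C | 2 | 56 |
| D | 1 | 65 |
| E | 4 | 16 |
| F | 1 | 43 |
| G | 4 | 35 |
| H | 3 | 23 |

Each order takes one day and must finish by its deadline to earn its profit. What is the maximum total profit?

207

Take jobs in profit order; each goes to the latest open slot no later than its deadline.
Profit order: D=65 C=56 A=51 F=43 G=35 B=28 H=23 E=16
Assign: D→slot 1, C→slot 2, A→slot 4, F skipped, G→slot 3, B skipped, H skipped, E skipped.
Slots: [1:D] [2:C] [3:G] [4:A]
Profit = 65 + 56 + 35 + 51 = 207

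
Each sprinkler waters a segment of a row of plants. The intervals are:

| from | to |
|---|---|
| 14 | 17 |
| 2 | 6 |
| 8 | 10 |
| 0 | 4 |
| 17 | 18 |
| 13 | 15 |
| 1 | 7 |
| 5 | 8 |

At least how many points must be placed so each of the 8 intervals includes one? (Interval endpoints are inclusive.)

4

Process intervals by earliest right end; each time one isn't hit yet, stab at its right endpoint.
By right end: [0,4]  [2,6]  [1,7]  [5,8]  [8,10]  [13,15]  [14,17]  [17,18]
[0,4] uncovered → point at 4; [5,8] uncovered → point at 8; [13,15] uncovered → point at 15; [17,18] uncovered → point at 18.
Points: 4, 8, 15, 18 (4 total).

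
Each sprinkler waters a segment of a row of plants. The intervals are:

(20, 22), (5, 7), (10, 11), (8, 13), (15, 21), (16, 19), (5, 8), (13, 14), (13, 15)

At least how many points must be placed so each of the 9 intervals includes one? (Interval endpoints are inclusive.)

Sorted: [5,7] [5,8] [10,11] [8,13] [13,14] [13,15] [16,19] [15,21] [20,22]
{[5,7],[5,8]} hit by 7; {[10,11],[8,13]} hit by 11; {[13,14],[13,15]} hit by 14; {[16,19],[15,21]} hit by 19; {[20,22]} hit by 22.
Points: 7, 11, 14, 19, 22 (5 total).

5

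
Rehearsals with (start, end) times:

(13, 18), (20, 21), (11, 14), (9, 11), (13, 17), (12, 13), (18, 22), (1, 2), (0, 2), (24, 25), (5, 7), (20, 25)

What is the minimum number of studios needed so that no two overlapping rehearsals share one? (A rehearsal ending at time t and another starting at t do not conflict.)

3

Count concurrent intervals with a sweep; the peak is the room count.
Events (time:±→running): 0:+→1 1:+→2 2:-→1 2:-→0 5:+→1 7:-→0 9:+→1 11:-→0 11:+→1 12:+→2 13:-→1 13:+→2 13:+→3 … peak 3.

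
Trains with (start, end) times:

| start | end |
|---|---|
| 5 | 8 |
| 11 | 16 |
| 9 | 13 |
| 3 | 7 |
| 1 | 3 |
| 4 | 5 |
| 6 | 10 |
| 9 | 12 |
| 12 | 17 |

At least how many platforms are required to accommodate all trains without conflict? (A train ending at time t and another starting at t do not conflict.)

3

Count concurrent intervals with a sweep; the peak is the room count.
starts: [1, 3, 4, 5, 6, 9, 9, 11, 12]
ends:   [3, 5, 7, 8, 10, 12, 13, 16, 17]
s1→1 e3→0 s3→1 s4→2 e5→1 s5→2 s6→3  — peak 3.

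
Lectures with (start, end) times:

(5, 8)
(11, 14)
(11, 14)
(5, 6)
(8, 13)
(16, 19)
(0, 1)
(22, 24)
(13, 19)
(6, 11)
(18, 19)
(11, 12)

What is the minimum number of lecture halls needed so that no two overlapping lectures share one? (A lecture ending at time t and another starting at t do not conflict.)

starts: [0, 5, 5, 6, 8, 11, 11, 11, 13, 16, 18, 22]
ends:   [1, 6, 8, 11, 12, 13, 14, 14, 19, 19, 19, 24]
s0→1 e1→0 s5→1 s5→2 e6→1 s6→2 e8→1 s8→2 e11→1 s11→2 s11→3 s11→4  — peak 4.

4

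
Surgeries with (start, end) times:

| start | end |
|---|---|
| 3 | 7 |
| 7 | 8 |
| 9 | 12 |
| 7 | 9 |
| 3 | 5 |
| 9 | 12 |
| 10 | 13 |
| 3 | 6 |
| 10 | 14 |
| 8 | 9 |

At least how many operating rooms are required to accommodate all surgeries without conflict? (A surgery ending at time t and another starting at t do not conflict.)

Count concurrent intervals with a sweep; the peak is the room count.
Events (time:±→running): 3:+→1 3:+→2 3:+→3 5:-→2 6:-→1 7:-→0 7:+→1 7:+→2 8:-→1 8:+→2 9:-→1 9:-→0 9:+→1 9:+→2 10:+→3 10:+→4 … peak 4.

4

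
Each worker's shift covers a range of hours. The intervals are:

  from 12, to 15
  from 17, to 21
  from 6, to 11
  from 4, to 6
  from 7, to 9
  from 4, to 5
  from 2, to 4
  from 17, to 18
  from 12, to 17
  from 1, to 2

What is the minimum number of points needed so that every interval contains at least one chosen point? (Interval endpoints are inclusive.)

5

Sort by right endpoint; whenever an interval is uncovered, place a point at its right end.
Sorted: [1,2] [2,4] [4,5] [4,6] [7,9] [6,11] [12,15] [12,17] [17,18] [17,21]
{[1,2],[2,4]} hit by 2; {[4,5],[4,6]} hit by 5; {[7,9],[6,11]} hit by 9; {[12,15],[12,17]} hit by 15; {[17,18],[17,21]} hit by 18.
Points: 2, 5, 9, 15, 18 (5 total).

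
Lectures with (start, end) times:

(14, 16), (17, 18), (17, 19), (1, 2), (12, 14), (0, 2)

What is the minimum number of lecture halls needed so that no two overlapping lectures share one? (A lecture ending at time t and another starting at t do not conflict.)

Count concurrent intervals with a sweep; the peak is the room count.
starts: [0, 1, 12, 14, 17, 17]
ends:   [2, 2, 14, 16, 18, 19]
s0→1 s1→2  — peak 2.

2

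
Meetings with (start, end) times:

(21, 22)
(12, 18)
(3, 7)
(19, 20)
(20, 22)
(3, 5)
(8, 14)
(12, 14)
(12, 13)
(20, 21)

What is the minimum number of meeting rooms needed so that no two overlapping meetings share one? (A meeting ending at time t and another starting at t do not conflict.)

4

starts: [3, 3, 8, 12, 12, 12, 19, 20, 20, 21]
ends:   [5, 7, 13, 14, 14, 18, 20, 21, 22, 22]
s3→1 s3→2 e5→1 e7→0 s8→1 s12→2 s12→3 s12→4  — peak 4.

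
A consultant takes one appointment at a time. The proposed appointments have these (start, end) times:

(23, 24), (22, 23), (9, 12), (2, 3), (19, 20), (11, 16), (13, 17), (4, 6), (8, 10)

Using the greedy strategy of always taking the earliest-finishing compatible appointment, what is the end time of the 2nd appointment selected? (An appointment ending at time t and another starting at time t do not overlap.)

Sort by end time and greedily take each interval whose start is ≥ the last chosen end.
Sorted by end: (2,3)  (4,6)  (8,10)  (9,12)  (11,16)  (13,17)  (19,20)  (22,23)  (23,24)
take (2,3); take (4,6); take (8,10); take (11,16); skip (13,17); take (19,20); take (22,23); take (23,24).
Selected: (2,3) (4,6) (8,10) (11,16) (19,20) (22,23) (23,24)

6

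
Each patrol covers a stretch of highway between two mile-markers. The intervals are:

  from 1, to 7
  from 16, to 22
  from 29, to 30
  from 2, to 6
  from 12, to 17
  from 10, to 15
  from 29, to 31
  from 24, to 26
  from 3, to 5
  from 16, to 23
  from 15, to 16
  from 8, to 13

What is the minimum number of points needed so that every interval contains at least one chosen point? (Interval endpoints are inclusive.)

Sort by right endpoint; whenever an interval is uncovered, place a point at its right end.
By right end: [3,5]  [2,6]  [1,7]  [8,13]  [10,15]  [15,16]  [12,17]  [16,22]  [16,23]  [24,26]  [29,30]  [29,31]
[3,5] uncovered → point at 5; [8,13] uncovered → point at 13; [15,16] uncovered → point at 16; [24,26] uncovered → point at 26; [29,30] uncovered → point at 30.
Points: 5, 13, 16, 26, 30 (5 total).

5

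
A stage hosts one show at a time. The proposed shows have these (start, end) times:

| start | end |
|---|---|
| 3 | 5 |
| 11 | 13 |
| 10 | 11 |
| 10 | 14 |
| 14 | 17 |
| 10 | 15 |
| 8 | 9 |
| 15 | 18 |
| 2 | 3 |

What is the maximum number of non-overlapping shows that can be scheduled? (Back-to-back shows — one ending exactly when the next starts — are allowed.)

Sort by end time and greedily take each interval whose start is ≥ the last chosen end.
Sorted by end: (2,3)  (3,5)  (8,9)  (10,11)  (11,13)  (10,14)  (10,15)  (14,17)  (15,18)
take (2,3); take (3,5); take (8,9); take (10,11); take (11,13); skip (10,14); take (14,17).
Selected 6 shows.

6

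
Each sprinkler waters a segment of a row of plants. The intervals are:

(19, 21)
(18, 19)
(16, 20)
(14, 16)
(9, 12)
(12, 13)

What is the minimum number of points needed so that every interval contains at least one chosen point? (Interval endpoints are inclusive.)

3

Process intervals by earliest right end; each time one isn't hit yet, stab at its right endpoint.
By right end: [9,12]  [12,13]  [14,16]  [18,19]  [16,20]  [19,21]
[9,12] uncovered → point at 12; [14,16] uncovered → point at 16; [18,19] uncovered → point at 19.
Points: 12, 16, 19 (3 total).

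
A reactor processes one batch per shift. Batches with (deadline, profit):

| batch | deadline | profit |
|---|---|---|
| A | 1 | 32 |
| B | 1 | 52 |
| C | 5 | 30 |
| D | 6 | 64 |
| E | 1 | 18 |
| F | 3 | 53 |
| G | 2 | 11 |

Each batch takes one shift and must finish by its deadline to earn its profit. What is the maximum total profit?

Profit order: D=64 F=53 B=52 A=32 C=30 E=18 G=11
Assign: D→slot 6, F→slot 3, B→slot 1, A skipped, C→slot 5, E skipped, G→slot 2.
Slots: [1:B] [2:G] [3:F] [5:C] [6:D]
Profit = 52 + 11 + 53 + 30 + 64 = 210

210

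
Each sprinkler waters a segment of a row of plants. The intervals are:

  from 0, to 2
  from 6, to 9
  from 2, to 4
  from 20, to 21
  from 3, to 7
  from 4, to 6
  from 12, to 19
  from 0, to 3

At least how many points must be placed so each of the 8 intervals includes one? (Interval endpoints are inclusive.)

Sorted: [0,2] [0,3] [2,4] [4,6] [3,7] [6,9] [12,19] [20,21]
{[0,2],[0,3],[2,4]} hit by 2; {[4,6],[3,7],[6,9]} hit by 6; {[12,19]} hit by 19; {[20,21]} hit by 21.
Points: 2, 6, 19, 21 (4 total).

4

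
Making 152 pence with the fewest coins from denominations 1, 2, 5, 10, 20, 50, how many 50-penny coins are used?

152 − 3×50→2 − 1×2→0
Count of 50: 3

3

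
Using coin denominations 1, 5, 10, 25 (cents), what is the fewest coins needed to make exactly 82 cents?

6

82 − 3×25→7 − 1×5→2 − 2×1→0
Total coins = 3 + 1 + 2 = 6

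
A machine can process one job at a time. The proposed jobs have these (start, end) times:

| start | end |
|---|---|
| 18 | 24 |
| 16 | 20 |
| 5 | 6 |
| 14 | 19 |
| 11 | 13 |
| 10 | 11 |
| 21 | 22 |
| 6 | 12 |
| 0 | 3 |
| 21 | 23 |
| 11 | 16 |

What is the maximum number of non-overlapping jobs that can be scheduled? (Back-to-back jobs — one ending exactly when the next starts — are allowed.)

Sorted by end: (0,3)  (5,6)  (10,11)  (6,12)  (11,13)  (11,16)  (14,19)  (16,20)  (21,22)  (21,23)  (18,24)
take (0,3); take (5,6); take (10,11); skip (6,12); take (11,13); skip (11,16); take (14,19); take (21,22).
Selected 6 jobs.

6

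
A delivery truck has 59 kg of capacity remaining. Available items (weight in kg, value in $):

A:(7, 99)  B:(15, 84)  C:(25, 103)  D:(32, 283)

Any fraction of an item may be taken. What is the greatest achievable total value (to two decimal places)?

Sort by value per unit weight and fill in that order.
Ratios (sorted): A 14.14, D 8.84, B 5.60, C 4.12
take A (7 @ 99); take D (32 @ 283); take B (15 @ 84); take 5/25 of C → 20.60. Capacity used 59/59.
Total value = 486.60

486.60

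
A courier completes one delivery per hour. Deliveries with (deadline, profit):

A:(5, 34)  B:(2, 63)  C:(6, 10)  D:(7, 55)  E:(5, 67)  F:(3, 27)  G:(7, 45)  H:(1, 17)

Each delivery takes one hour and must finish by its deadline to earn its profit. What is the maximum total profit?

Profit order: E=67 B=63 D=55 G=45 A=34 F=27 H=17 C=10
Assign: E→slot 5, B→slot 2, D→slot 7, G→slot 6, A→slot 4, F→slot 3, H→slot 1, C skipped.
Slots: [1:H] [2:B] [3:F] [4:A] [5:E] [6:G] [7:D]
Profit = 17 + 63 + 27 + 34 + 67 + 45 + 55 = 308

308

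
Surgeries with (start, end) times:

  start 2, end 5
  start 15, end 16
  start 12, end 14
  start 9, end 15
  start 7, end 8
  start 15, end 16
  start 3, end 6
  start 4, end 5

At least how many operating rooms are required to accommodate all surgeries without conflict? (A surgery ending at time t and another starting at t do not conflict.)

3

Count concurrent intervals with a sweep; the peak is the room count.
Events (time:±→running): 2:+→1 3:+→2 4:+→3 … peak 3.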